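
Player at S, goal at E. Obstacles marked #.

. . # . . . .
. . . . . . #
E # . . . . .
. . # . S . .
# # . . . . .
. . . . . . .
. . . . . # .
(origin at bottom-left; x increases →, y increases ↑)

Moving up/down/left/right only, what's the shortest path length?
7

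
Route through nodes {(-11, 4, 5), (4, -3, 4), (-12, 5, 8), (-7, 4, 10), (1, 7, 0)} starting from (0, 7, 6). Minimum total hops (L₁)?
60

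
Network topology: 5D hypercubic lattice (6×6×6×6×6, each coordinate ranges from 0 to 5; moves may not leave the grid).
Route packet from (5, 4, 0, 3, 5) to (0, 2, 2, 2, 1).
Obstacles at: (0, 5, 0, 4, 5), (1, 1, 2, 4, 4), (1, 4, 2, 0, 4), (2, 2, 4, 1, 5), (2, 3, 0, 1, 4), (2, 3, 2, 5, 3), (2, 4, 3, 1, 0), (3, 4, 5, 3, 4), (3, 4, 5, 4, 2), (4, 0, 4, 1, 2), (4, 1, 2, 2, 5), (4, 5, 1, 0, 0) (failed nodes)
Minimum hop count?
14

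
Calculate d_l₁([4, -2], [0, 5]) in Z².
11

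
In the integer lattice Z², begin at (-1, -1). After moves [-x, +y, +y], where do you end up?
(-2, 1)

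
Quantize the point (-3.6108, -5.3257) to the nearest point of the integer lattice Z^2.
(-4, -5)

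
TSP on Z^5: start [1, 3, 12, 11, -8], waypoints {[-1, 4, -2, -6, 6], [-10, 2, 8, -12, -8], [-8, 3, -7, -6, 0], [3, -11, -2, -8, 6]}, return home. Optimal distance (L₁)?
174
(one optimal route: (1, 3, 12, 11, -8) → (-10, 2, 8, -12, -8) → (-8, 3, -7, -6, 0) → (-1, 4, -2, -6, 6) → (3, -11, -2, -8, 6) → (1, 3, 12, 11, -8))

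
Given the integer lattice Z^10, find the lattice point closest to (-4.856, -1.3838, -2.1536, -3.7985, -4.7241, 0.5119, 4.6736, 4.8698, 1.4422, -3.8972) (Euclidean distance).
(-5, -1, -2, -4, -5, 1, 5, 5, 1, -4)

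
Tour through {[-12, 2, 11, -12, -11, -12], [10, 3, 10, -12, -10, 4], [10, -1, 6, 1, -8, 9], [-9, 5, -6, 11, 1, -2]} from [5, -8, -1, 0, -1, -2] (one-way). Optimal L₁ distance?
175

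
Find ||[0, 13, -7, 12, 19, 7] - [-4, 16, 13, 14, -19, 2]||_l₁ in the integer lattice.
72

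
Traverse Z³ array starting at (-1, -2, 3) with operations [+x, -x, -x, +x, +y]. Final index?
(-1, -1, 3)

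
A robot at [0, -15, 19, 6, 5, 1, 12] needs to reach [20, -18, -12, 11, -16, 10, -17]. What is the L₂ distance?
52.5167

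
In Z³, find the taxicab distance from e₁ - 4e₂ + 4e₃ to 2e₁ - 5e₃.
14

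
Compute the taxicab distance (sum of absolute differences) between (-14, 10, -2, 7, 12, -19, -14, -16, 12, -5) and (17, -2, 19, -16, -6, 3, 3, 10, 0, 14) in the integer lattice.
201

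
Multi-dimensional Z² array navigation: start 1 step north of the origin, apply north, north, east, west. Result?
(0, 3)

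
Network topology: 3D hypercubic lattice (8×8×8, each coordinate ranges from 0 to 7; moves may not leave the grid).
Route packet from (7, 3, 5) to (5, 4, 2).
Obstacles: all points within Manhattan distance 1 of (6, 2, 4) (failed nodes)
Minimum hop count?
6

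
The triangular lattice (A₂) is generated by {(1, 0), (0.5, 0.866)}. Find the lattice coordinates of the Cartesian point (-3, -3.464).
-b₁ - 4b₂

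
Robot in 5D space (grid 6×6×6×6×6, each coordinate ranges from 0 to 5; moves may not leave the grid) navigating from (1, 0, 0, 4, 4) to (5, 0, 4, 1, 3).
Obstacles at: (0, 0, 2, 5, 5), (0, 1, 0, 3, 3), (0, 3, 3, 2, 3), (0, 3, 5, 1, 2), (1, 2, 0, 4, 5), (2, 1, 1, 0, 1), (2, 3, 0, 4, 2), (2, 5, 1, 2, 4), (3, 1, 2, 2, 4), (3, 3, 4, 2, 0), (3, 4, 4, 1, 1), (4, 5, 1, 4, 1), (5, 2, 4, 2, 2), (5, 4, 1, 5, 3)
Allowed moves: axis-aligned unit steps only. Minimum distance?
12
(one shortest path: (1, 0, 0, 4, 4) → (2, 0, 0, 4, 4) → (3, 0, 0, 4, 4) → (4, 0, 0, 4, 4) → (5, 0, 0, 4, 4) → (5, 0, 1, 4, 4) → (5, 0, 2, 4, 4) → (5, 0, 3, 4, 4) → (5, 0, 4, 4, 4) → (5, 0, 4, 3, 4) → (5, 0, 4, 2, 4) → (5, 0, 4, 1, 4) → (5, 0, 4, 1, 3))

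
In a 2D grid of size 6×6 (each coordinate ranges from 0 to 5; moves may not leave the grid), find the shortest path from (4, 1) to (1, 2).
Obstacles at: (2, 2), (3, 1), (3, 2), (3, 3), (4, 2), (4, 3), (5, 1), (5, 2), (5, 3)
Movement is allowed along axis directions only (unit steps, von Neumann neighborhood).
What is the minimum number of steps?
6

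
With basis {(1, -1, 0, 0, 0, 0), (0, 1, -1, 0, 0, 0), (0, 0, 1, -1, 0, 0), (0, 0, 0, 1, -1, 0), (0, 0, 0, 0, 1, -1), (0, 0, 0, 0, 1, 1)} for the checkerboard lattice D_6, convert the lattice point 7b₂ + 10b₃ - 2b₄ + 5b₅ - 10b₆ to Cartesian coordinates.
(0, 7, 3, -12, -3, -15)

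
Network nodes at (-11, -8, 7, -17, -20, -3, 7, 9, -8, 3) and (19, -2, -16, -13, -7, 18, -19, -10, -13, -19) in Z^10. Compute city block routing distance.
169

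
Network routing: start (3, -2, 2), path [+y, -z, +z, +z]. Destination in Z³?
(3, -1, 3)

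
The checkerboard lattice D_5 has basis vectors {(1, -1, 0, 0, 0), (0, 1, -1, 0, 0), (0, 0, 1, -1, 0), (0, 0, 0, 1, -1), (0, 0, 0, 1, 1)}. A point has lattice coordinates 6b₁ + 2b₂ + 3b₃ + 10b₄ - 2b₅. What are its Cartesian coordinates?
(6, -4, 1, 5, -12)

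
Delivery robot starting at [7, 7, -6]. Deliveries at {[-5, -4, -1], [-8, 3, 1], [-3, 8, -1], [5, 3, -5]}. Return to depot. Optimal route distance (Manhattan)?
68
(one optimal route: (7, 7, -6) → (-3, 8, -1) → (-5, -4, -1) → (-8, 3, 1) → (5, 3, -5) → (7, 7, -6))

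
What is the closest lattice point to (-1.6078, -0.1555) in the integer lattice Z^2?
(-2, 0)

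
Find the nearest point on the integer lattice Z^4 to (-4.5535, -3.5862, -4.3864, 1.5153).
(-5, -4, -4, 2)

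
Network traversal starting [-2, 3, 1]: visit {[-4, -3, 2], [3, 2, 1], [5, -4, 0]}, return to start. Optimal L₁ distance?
36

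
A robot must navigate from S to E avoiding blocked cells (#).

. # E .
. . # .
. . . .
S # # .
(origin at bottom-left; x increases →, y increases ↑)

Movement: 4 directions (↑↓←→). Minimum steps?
7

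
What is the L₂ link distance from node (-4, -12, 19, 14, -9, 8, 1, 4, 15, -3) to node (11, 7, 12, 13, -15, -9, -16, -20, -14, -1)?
51.6817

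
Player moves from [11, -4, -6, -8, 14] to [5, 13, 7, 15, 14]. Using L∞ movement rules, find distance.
23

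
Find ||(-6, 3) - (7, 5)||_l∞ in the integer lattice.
13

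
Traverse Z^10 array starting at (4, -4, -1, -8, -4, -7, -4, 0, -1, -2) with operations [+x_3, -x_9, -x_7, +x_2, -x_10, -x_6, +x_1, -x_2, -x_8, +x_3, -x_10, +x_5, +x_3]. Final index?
(5, -4, 2, -8, -3, -8, -5, -1, -2, -4)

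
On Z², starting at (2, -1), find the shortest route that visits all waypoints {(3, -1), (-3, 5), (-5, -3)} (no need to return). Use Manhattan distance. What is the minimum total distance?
21
(one optimal route: (2, -1) → (3, -1) → (-5, -3) → (-3, 5))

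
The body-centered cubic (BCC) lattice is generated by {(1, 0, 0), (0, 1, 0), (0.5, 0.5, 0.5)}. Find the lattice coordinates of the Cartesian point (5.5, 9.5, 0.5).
5b₁ + 9b₂ + b₃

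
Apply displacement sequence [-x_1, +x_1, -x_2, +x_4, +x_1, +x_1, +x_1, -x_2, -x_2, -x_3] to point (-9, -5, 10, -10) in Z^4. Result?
(-6, -8, 9, -9)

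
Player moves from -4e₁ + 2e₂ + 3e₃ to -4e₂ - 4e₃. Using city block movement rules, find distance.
17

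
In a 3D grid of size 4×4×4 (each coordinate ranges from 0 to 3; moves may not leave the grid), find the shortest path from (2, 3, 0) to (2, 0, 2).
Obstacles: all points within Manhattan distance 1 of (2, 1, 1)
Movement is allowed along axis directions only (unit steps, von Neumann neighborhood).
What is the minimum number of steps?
7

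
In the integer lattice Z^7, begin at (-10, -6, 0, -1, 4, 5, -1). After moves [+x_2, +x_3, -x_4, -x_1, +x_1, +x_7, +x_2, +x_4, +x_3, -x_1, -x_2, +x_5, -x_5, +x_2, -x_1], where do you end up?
(-12, -4, 2, -1, 4, 5, 0)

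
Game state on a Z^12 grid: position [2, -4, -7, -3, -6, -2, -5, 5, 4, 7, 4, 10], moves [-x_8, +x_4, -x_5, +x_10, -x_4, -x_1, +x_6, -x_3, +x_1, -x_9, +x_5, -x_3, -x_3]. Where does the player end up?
(2, -4, -10, -3, -6, -1, -5, 4, 3, 8, 4, 10)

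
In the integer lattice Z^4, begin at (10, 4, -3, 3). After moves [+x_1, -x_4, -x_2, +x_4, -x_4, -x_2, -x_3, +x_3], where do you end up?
(11, 2, -3, 2)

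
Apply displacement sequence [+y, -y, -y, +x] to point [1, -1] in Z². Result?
(2, -2)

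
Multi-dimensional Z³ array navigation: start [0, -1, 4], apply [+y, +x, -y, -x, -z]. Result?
(0, -1, 3)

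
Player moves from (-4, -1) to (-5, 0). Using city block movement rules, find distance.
2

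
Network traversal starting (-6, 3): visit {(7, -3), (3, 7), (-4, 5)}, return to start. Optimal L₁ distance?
46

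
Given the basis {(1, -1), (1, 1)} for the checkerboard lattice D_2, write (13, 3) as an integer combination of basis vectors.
5b₁ + 8b₂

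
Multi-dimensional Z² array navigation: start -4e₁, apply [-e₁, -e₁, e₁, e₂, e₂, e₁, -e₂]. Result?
(-4, 1)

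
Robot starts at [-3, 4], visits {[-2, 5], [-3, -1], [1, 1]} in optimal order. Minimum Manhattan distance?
15
(one optimal route: (-3, 4) → (-2, 5) → (-3, -1) → (1, 1))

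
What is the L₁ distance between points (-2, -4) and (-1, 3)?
8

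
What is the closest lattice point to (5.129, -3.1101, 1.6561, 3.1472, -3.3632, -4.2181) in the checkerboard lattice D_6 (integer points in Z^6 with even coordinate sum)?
(5, -3, 2, 3, -3, -4)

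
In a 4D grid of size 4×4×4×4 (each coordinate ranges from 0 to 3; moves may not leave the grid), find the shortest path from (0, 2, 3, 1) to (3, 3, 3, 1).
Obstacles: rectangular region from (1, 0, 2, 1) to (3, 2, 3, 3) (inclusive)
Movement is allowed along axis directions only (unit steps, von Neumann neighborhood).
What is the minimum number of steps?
4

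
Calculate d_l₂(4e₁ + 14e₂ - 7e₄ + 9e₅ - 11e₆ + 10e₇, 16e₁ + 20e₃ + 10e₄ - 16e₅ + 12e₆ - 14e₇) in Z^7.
52.5262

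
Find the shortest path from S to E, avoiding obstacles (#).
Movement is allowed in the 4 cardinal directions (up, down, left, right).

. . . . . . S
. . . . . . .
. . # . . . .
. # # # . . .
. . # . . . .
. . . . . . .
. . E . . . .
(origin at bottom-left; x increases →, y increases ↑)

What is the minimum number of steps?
10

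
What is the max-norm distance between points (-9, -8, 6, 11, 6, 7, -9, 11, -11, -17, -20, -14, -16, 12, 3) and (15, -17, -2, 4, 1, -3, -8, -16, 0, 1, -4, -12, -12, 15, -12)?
27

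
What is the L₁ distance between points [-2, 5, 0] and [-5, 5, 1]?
4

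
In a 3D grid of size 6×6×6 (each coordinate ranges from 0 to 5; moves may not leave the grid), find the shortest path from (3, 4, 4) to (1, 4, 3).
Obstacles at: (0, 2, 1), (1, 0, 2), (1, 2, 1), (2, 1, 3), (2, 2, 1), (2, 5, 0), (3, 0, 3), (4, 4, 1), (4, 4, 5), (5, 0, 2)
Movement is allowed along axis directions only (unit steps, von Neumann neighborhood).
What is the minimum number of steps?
3
(one shortest path: (3, 4, 4) → (2, 4, 4) → (1, 4, 4) → (1, 4, 3))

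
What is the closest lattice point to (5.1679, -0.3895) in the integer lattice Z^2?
(5, 0)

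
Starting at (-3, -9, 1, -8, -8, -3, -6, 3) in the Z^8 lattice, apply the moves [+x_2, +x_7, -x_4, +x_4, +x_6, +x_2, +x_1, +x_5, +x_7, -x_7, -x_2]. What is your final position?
(-2, -8, 1, -8, -7, -2, -5, 3)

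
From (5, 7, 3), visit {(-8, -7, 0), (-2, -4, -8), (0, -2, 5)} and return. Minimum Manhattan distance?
80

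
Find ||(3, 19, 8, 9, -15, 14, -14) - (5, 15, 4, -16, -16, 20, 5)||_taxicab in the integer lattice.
61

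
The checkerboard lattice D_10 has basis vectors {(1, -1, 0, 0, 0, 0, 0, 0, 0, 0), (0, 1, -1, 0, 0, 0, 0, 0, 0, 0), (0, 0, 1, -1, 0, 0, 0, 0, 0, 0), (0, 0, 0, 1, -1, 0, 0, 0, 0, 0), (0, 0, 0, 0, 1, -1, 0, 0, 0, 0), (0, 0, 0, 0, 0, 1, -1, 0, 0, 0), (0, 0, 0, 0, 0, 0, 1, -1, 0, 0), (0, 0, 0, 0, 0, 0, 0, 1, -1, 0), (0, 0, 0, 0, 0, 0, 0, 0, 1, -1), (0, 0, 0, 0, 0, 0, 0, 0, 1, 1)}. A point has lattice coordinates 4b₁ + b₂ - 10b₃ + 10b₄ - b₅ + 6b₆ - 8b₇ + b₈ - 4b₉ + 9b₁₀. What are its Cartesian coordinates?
(4, -3, -11, 20, -11, 7, -14, 9, 4, 13)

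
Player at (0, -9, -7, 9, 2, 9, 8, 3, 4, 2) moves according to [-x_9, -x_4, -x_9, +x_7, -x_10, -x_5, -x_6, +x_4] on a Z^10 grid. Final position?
(0, -9, -7, 9, 1, 8, 9, 3, 2, 1)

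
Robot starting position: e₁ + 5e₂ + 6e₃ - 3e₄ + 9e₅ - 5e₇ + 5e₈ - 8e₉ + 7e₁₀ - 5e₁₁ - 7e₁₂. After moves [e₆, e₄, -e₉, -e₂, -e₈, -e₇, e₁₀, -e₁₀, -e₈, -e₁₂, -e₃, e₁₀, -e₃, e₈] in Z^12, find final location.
(1, 4, 4, -2, 9, 1, -6, 4, -9, 8, -5, -8)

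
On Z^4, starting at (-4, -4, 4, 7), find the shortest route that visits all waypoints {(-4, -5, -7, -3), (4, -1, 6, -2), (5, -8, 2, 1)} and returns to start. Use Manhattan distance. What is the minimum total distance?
84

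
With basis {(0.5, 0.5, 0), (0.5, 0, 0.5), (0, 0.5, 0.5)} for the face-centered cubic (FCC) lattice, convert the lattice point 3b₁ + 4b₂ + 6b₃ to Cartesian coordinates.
(3.5, 4.5, 5)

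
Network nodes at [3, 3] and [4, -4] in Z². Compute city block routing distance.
8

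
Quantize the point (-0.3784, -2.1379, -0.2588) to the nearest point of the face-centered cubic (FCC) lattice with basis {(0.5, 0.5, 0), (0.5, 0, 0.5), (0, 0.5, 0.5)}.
(-0.5, -2, -0.5)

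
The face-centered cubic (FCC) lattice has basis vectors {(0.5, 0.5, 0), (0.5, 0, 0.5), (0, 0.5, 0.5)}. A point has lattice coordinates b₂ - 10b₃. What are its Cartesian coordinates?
(0.5, -5, -4.5)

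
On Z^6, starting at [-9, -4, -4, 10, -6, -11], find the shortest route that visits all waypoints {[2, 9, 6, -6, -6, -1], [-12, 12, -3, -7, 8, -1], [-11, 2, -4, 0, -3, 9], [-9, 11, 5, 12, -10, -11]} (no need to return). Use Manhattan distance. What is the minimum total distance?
157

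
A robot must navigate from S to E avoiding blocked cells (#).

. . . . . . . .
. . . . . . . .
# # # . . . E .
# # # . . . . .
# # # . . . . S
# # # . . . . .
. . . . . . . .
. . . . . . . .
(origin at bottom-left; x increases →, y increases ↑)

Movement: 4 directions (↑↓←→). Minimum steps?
3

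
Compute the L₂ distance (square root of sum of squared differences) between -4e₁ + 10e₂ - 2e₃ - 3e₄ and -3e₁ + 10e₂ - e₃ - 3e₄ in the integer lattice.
1.41421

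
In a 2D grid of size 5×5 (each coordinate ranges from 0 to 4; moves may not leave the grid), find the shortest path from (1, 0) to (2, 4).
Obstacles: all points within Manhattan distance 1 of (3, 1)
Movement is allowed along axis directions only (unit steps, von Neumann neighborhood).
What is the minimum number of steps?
5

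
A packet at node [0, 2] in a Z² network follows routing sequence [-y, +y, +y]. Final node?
(0, 3)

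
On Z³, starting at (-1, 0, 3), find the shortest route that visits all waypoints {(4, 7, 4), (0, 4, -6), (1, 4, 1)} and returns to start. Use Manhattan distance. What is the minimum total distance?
44
(one optimal route: (-1, 0, 3) → (4, 7, 4) → (1, 4, 1) → (0, 4, -6) → (-1, 0, 3))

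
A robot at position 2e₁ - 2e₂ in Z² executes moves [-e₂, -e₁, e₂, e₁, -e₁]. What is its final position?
(1, -2)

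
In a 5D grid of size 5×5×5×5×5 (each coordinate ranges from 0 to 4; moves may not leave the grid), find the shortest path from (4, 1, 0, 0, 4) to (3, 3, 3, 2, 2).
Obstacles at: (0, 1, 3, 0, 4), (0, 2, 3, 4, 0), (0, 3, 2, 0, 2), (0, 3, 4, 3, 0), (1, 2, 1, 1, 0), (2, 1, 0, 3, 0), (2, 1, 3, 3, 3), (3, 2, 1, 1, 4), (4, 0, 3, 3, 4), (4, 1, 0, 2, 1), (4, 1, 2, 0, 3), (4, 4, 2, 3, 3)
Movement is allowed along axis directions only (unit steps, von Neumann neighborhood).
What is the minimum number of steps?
10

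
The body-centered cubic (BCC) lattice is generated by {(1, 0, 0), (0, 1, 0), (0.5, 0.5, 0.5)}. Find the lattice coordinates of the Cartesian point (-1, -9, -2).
b₁ - 7b₂ - 4b₃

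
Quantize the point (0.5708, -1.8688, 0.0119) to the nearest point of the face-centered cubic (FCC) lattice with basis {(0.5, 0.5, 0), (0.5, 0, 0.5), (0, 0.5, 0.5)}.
(0.5, -1.5, 0)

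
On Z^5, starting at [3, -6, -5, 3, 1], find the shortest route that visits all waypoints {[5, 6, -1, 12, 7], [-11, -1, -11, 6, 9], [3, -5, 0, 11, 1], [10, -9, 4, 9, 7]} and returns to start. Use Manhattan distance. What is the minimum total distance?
142
(one optimal route: (3, -6, -5, 3, 1) → (-11, -1, -11, 6, 9) → (5, 6, -1, 12, 7) → (10, -9, 4, 9, 7) → (3, -5, 0, 11, 1) → (3, -6, -5, 3, 1))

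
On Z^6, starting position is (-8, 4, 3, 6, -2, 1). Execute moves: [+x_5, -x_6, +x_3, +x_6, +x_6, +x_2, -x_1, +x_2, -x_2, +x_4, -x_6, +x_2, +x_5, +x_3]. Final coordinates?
(-9, 6, 5, 7, 0, 1)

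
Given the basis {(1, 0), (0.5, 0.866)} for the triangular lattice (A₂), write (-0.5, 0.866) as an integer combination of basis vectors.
-b₁ + b₂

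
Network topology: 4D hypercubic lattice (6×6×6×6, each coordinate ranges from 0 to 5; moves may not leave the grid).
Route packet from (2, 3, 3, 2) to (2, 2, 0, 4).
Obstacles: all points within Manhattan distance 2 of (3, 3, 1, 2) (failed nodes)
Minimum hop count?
6
(one shortest path: (2, 3, 3, 2) → (2, 2, 3, 2) → (2, 2, 2, 2) → (2, 2, 2, 3) → (2, 2, 1, 3) → (2, 2, 0, 3) → (2, 2, 0, 4))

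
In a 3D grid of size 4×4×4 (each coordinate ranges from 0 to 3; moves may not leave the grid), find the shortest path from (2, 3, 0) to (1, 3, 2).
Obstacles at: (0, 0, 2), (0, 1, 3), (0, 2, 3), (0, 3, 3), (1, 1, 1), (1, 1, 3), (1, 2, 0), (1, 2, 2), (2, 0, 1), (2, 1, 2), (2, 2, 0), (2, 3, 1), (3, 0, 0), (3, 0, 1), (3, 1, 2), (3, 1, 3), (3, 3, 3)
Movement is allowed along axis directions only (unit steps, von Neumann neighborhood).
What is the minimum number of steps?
3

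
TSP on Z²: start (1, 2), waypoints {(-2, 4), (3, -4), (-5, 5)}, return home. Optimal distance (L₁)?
34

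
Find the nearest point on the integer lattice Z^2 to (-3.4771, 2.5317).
(-3, 3)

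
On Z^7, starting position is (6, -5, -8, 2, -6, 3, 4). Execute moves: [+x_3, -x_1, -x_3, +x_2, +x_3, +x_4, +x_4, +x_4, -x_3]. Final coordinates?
(5, -4, -8, 5, -6, 3, 4)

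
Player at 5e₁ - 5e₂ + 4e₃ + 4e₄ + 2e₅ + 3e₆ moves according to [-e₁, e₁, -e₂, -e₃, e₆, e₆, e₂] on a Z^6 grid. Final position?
(5, -5, 3, 4, 2, 5)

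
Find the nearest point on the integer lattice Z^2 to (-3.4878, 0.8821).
(-3, 1)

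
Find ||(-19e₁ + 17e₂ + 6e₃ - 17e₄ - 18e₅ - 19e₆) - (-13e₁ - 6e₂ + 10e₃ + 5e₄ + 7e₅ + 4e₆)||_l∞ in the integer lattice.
25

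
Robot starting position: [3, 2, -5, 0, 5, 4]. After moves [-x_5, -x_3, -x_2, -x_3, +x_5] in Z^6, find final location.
(3, 1, -7, 0, 5, 4)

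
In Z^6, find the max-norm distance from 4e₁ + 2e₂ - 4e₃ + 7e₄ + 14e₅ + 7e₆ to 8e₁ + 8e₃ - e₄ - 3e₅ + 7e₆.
17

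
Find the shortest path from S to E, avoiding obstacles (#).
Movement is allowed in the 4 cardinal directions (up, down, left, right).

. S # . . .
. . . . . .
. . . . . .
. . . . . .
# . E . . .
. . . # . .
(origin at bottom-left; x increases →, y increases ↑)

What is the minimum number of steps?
5
(one shortest path: (1, 5) → (1, 4) → (2, 4) → (2, 3) → (2, 2) → (2, 1))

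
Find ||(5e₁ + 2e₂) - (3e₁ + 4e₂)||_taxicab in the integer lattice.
4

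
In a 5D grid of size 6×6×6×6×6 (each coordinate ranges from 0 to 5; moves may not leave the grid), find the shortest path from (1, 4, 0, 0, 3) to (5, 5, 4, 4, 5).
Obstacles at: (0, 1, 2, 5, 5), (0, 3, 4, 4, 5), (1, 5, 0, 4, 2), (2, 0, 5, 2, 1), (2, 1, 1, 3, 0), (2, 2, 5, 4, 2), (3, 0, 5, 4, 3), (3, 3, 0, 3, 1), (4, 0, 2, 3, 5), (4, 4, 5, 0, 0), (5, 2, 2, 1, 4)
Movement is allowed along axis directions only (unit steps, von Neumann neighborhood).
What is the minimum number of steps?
15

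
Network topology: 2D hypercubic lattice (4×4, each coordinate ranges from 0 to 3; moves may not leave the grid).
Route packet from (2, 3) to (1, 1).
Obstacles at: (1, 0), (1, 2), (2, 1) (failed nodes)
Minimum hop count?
5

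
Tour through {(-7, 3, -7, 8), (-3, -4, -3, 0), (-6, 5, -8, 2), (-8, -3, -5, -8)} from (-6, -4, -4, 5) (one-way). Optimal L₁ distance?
58
(one optimal route: (-6, -4, -4, 5) → (-3, -4, -3, 0) → (-8, -3, -5, -8) → (-6, 5, -8, 2) → (-7, 3, -7, 8))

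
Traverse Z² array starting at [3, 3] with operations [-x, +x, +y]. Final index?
(3, 4)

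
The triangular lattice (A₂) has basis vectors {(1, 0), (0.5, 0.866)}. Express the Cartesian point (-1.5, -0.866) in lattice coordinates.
-b₁ - b₂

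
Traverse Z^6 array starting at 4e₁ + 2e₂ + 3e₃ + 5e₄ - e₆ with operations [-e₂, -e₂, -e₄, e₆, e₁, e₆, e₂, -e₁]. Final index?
(4, 1, 3, 4, 0, 1)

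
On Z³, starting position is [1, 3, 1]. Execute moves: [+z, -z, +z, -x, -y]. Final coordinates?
(0, 2, 2)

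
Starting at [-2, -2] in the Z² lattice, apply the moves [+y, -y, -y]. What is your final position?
(-2, -3)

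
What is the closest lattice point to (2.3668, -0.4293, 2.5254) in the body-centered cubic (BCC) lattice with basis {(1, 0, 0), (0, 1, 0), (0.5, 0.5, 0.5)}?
(2.5, -0.5, 2.5)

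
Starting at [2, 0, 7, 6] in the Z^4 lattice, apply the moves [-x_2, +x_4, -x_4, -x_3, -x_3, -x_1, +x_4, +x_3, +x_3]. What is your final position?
(1, -1, 7, 7)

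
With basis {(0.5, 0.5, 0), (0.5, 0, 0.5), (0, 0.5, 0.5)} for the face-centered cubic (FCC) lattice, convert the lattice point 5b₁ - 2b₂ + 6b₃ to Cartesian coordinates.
(1.5, 5.5, 2)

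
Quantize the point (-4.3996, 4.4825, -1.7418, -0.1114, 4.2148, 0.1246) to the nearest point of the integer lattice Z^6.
(-4, 4, -2, 0, 4, 0)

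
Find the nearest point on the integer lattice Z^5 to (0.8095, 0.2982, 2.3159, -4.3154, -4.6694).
(1, 0, 2, -4, -5)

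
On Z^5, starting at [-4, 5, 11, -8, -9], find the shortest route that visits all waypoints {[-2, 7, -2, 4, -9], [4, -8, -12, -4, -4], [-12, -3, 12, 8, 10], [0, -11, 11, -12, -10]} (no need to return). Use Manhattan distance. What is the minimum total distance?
170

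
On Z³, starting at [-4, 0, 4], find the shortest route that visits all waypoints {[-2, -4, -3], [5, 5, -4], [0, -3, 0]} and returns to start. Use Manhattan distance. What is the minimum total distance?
56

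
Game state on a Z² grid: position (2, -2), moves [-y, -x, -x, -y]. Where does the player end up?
(0, -4)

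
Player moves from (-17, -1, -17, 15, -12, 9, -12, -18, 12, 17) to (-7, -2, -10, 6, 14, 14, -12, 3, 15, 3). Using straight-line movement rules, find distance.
39.724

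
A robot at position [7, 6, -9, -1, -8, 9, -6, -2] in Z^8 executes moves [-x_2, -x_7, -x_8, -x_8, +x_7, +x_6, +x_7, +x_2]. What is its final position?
(7, 6, -9, -1, -8, 10, -5, -4)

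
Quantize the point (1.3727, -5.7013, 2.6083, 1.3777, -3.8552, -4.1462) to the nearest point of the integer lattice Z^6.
(1, -6, 3, 1, -4, -4)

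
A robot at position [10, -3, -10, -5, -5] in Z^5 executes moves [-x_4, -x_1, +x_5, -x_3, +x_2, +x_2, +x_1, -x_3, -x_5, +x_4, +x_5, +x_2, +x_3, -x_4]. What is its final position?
(10, 0, -11, -6, -4)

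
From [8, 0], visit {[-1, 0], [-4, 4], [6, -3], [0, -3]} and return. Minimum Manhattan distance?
38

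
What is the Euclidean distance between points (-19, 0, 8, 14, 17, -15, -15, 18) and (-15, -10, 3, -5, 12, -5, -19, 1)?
30.5287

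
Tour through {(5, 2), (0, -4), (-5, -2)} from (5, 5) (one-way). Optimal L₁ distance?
21
(one optimal route: (5, 5) → (5, 2) → (0, -4) → (-5, -2))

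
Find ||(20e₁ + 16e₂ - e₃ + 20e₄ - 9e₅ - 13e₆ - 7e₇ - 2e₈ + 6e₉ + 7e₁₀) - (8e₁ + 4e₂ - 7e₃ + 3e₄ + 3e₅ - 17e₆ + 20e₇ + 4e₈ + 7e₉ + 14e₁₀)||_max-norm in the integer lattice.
27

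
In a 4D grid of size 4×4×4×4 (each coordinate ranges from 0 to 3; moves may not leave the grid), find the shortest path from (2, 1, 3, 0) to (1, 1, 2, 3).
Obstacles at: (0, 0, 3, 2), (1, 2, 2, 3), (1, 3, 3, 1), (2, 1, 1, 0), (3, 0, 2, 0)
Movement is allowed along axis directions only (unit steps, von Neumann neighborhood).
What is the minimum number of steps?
5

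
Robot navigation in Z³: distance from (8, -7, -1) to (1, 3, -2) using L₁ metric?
18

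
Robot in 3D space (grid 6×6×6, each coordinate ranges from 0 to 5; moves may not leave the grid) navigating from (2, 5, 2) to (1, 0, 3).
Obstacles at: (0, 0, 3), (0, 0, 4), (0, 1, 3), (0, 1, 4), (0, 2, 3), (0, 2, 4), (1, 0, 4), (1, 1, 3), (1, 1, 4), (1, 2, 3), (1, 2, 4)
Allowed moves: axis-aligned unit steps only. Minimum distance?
7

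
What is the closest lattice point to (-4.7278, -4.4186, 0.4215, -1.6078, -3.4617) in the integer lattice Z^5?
(-5, -4, 0, -2, -3)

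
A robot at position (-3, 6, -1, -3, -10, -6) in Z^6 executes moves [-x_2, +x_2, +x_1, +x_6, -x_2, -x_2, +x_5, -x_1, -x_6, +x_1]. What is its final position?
(-2, 4, -1, -3, -9, -6)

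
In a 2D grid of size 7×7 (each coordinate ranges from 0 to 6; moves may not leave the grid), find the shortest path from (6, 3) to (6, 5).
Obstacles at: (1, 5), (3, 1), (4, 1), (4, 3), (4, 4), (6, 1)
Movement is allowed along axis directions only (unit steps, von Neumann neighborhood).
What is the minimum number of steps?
2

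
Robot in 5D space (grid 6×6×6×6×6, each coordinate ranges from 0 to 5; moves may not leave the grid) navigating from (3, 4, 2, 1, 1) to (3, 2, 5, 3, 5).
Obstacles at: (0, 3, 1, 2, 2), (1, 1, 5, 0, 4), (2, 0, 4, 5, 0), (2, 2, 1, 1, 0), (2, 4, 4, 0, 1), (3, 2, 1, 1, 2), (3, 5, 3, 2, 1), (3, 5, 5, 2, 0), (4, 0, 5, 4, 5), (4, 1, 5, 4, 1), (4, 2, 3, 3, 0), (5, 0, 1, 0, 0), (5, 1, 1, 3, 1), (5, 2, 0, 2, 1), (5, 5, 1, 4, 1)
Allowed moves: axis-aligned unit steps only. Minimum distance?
11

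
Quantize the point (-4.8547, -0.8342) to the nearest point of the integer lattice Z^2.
(-5, -1)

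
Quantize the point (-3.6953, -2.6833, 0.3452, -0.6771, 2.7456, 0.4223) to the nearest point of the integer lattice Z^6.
(-4, -3, 0, -1, 3, 0)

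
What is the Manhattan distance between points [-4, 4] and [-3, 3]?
2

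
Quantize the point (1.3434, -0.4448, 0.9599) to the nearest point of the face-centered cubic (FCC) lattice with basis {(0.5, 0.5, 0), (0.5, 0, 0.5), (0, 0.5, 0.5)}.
(1.5, -0.5, 1)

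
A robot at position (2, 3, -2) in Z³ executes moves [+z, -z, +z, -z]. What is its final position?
(2, 3, -2)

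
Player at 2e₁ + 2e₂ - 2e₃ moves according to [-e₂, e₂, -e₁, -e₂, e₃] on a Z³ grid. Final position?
(1, 1, -1)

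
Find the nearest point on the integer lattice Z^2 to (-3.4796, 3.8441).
(-3, 4)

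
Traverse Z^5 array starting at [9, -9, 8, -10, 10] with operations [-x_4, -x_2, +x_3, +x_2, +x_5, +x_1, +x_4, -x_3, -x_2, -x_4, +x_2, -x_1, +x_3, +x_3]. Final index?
(9, -9, 10, -11, 11)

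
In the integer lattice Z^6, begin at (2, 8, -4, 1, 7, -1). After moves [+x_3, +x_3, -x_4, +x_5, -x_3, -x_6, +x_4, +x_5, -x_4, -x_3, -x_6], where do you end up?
(2, 8, -4, 0, 9, -3)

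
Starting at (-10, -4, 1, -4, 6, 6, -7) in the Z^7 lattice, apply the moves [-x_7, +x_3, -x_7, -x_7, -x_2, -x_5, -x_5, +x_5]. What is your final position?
(-10, -5, 2, -4, 5, 6, -10)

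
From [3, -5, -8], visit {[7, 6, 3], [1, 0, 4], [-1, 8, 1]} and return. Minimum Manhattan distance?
70
(one optimal route: (3, -5, -8) → (7, 6, 3) → (-1, 8, 1) → (1, 0, 4) → (3, -5, -8))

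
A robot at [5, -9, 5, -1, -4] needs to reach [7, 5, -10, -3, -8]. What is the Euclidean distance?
21.095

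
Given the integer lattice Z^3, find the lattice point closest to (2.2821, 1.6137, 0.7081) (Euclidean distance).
(2, 2, 1)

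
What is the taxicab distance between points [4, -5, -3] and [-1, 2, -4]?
13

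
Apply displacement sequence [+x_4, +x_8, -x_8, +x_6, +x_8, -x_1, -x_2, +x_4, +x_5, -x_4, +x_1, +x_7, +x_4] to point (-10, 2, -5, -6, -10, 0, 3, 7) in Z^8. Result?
(-10, 1, -5, -4, -9, 1, 4, 8)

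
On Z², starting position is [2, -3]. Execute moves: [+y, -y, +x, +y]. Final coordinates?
(3, -2)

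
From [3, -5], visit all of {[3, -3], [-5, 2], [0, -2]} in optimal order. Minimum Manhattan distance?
15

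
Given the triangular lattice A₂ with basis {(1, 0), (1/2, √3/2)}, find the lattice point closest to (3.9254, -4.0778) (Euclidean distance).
(3.5, -4.33)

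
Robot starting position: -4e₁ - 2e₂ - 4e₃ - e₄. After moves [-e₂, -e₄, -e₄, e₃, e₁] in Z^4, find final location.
(-3, -3, -3, -3)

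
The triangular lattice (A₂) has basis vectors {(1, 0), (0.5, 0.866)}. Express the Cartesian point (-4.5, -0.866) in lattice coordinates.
-4b₁ - b₂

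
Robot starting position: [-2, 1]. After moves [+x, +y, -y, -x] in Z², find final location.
(-2, 1)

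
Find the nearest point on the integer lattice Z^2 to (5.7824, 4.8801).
(6, 5)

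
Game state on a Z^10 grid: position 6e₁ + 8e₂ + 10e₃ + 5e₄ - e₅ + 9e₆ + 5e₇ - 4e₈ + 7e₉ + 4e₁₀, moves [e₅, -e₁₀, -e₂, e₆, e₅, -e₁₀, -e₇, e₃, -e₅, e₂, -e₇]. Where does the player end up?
(6, 8, 11, 5, 0, 10, 3, -4, 7, 2)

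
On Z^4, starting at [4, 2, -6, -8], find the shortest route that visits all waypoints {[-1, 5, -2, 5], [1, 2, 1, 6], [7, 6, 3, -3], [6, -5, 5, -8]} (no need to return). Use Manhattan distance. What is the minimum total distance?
69
(one optimal route: (4, 2, -6, -8) → (6, -5, 5, -8) → (7, 6, 3, -3) → (1, 2, 1, 6) → (-1, 5, -2, 5))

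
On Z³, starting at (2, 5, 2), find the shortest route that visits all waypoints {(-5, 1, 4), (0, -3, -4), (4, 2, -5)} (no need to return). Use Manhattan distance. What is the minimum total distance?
39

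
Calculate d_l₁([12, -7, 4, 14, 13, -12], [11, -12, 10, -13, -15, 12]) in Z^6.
91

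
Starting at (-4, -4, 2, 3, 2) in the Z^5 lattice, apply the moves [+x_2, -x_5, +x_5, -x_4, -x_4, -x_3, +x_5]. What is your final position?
(-4, -3, 1, 1, 3)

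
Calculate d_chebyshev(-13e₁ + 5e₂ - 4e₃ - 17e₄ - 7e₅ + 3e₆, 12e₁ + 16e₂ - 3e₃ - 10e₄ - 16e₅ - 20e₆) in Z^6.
25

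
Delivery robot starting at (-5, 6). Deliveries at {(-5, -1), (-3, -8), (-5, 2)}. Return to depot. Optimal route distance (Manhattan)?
32
(one optimal route: (-5, 6) → (-5, -1) → (-3, -8) → (-5, 2) → (-5, 6))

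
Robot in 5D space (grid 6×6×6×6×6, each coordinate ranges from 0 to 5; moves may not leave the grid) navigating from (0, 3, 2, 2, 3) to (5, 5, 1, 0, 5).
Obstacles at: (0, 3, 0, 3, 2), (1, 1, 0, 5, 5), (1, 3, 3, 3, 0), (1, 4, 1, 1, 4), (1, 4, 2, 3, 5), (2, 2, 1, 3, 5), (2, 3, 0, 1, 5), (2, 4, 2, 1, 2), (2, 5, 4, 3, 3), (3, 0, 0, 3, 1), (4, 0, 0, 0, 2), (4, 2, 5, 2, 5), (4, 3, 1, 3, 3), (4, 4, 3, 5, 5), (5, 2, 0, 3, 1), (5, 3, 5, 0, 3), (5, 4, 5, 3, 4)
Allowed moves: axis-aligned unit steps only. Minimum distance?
12
(one shortest path: (0, 3, 2, 2, 3) → (1, 3, 2, 2, 3) → (2, 3, 2, 2, 3) → (3, 3, 2, 2, 3) → (4, 3, 2, 2, 3) → (5, 3, 2, 2, 3) → (5, 4, 2, 2, 3) → (5, 5, 2, 2, 3) → (5, 5, 1, 2, 3) → (5, 5, 1, 1, 3) → (5, 5, 1, 0, 3) → (5, 5, 1, 0, 4) → (5, 5, 1, 0, 5))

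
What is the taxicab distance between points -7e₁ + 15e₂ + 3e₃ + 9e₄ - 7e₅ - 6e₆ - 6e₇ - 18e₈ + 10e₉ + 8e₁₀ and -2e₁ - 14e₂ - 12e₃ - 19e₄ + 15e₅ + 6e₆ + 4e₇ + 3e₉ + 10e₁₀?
148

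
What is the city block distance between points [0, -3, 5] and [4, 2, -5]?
19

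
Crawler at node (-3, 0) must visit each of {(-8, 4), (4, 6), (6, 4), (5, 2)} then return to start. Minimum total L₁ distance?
40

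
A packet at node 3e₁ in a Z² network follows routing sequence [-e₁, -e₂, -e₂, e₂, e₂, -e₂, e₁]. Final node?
(3, -1)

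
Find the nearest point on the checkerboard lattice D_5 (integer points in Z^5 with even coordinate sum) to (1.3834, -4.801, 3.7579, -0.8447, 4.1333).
(2, -5, 4, -1, 4)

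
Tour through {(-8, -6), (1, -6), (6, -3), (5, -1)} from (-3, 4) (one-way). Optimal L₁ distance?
33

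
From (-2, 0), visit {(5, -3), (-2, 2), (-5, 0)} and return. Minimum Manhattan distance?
30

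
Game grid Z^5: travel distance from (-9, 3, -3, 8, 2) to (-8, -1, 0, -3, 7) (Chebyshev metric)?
11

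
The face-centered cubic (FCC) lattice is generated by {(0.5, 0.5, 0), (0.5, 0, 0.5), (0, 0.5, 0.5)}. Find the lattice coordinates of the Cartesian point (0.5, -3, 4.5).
-7b₁ + 8b₂ + b₃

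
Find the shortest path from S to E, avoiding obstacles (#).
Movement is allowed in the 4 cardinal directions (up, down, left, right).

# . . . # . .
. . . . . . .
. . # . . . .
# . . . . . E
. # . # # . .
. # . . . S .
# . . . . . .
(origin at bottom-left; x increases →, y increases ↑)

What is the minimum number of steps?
3
(one shortest path: (5, 1) → (6, 1) → (6, 2) → (6, 3))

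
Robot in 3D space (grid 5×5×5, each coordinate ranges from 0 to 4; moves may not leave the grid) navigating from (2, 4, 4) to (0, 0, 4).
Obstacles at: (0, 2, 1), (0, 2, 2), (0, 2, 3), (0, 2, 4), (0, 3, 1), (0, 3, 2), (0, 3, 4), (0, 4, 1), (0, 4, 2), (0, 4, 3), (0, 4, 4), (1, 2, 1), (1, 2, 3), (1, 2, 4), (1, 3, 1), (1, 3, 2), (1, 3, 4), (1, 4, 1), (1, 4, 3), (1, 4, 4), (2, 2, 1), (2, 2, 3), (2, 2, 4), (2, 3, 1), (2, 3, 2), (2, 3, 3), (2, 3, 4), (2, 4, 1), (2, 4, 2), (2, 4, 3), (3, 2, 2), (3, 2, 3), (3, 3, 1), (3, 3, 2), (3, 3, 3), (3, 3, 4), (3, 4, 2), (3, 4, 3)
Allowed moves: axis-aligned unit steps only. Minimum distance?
10
(one shortest path: (2, 4, 4) → (3, 4, 4) → (4, 4, 4) → (4, 3, 4) → (4, 2, 4) → (3, 2, 4) → (3, 1, 4) → (2, 1, 4) → (1, 1, 4) → (0, 1, 4) → (0, 0, 4))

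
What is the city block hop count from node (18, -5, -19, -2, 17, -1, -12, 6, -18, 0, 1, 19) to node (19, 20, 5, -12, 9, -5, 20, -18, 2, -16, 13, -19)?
214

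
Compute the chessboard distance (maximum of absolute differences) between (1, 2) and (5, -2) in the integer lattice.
4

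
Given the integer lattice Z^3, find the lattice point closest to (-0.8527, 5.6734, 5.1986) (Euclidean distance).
(-1, 6, 5)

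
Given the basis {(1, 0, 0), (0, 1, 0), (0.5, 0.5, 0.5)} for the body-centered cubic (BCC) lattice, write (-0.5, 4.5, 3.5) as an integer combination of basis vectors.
-4b₁ + b₂ + 7b₃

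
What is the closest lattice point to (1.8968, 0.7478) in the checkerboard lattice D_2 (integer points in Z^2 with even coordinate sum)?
(2, 0)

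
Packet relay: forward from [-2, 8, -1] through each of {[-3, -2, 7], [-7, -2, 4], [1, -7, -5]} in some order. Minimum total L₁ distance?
48
(one optimal route: (-2, 8, -1) → (-3, -2, 7) → (-7, -2, 4) → (1, -7, -5))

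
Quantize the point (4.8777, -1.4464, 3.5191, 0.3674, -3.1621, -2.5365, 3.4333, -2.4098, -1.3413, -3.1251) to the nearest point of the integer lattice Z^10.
(5, -1, 4, 0, -3, -3, 3, -2, -1, -3)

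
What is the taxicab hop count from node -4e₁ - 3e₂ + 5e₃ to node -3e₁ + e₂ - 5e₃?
15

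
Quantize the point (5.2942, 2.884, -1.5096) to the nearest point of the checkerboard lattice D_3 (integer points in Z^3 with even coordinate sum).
(5, 3, -2)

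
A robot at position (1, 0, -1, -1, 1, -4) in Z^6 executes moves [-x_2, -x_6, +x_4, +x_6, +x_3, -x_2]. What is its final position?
(1, -2, 0, 0, 1, -4)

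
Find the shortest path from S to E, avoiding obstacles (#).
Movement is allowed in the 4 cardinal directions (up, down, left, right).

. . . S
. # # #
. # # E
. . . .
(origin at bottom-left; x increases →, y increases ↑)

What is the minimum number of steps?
10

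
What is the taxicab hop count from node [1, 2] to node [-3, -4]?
10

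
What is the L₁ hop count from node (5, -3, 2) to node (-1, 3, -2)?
16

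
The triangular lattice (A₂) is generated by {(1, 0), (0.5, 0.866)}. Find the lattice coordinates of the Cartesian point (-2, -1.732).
-b₁ - 2b₂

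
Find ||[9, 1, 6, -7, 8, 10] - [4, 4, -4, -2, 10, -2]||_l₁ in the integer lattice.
37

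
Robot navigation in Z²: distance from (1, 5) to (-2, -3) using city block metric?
11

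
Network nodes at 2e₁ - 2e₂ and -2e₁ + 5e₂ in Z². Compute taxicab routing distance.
11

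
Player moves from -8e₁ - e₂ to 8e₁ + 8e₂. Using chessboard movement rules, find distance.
16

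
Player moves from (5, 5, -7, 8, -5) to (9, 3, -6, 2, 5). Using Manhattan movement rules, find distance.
23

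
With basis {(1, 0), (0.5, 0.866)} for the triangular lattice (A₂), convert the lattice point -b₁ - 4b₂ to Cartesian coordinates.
(-3, -3.464)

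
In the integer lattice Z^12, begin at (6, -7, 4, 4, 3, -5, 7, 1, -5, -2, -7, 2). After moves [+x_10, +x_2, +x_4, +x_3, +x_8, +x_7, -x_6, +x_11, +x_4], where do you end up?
(6, -6, 5, 6, 3, -6, 8, 2, -5, -1, -6, 2)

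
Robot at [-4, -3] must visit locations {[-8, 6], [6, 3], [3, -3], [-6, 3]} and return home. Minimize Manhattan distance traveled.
46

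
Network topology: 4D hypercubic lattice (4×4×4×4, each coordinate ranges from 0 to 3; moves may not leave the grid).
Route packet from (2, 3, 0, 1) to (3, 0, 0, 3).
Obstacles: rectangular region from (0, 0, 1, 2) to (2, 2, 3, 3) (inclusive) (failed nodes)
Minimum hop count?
6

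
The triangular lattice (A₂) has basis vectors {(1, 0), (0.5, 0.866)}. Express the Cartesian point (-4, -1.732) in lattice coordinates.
-3b₁ - 2b₂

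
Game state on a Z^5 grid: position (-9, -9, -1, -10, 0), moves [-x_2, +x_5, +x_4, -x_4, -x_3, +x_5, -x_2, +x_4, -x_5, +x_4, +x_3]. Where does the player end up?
(-9, -11, -1, -8, 1)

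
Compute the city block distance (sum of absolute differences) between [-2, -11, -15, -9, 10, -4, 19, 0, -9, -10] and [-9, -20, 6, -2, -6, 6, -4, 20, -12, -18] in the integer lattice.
124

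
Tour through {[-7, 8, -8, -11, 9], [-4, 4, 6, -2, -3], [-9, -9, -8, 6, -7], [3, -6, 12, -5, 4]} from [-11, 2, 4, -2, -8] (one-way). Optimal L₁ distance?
156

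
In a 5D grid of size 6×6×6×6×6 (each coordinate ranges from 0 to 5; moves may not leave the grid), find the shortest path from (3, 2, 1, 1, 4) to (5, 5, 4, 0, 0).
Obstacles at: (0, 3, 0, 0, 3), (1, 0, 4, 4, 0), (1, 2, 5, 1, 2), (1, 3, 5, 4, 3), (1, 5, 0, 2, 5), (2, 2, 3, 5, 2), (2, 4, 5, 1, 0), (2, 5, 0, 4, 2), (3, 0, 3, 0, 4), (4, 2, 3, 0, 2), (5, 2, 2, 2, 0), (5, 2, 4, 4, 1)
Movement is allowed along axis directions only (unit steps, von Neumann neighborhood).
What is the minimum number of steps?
13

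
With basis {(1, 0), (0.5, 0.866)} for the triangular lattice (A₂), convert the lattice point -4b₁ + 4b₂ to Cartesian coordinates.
(-2, 3.464)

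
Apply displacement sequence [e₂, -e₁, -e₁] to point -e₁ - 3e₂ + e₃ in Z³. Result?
(-3, -2, 1)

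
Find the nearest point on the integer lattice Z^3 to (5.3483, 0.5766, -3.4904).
(5, 1, -3)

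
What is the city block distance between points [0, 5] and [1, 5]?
1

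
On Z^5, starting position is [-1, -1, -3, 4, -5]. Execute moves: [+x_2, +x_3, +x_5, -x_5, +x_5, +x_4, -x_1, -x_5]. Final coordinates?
(-2, 0, -2, 5, -5)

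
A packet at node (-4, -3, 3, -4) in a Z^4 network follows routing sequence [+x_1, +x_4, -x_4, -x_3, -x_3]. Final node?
(-3, -3, 1, -4)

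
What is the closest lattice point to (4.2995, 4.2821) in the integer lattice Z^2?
(4, 4)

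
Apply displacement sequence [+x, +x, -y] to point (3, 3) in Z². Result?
(5, 2)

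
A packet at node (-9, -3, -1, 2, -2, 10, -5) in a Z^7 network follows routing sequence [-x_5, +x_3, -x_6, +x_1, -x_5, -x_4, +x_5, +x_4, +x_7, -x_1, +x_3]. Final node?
(-9, -3, 1, 2, -3, 9, -4)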